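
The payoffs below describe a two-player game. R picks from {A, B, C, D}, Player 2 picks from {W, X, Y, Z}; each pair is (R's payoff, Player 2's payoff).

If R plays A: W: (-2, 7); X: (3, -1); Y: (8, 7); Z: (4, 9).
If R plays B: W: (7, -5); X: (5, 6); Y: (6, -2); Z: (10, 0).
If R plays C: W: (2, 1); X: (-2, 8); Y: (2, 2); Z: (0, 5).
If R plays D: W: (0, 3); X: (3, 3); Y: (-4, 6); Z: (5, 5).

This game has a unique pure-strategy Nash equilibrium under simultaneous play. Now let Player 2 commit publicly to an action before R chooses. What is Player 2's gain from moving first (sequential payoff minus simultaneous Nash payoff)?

1

Solve by backward induction (Player 2 leads).
- W: R compares -2, 7, 2, 0 and picks B; Player 2 would get -5.
- X: R compares 3, 5, -2, 3 and picks B; Player 2 would get 6.
- Y: R compares 8, 6, 2, -4 and picks A; Player 2 would get 7.
- Z: R compares 4, 10, 0, 5 and picks B; Player 2 would get 0.
Maximizing over -5, 6, 7, 0, Player 2 chooses Y. Subgame-perfect outcome: (A, Y) with payoffs (8, 7).
Under simultaneous play:
R's best replies: W→B; X→B; Y→A; Z→B.
Player 2's best replies: A→Z; B→X; C→X; D→Y.
The unique mutual best reply is (B, X), giving (5, 6).
Player 2's commitment gain: 7 − 6 = 1.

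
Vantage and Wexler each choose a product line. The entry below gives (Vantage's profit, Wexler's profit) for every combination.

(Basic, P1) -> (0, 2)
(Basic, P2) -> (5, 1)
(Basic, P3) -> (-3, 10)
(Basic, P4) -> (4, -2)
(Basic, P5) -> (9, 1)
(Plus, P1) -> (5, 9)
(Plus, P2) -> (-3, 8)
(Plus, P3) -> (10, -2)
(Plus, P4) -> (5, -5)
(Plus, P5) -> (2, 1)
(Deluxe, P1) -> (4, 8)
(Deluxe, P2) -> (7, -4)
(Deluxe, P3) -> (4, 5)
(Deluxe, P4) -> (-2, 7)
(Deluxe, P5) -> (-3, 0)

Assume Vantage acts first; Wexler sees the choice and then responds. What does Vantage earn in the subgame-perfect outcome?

Solve by backward induction (Vantage leads).
- Basic: BR = P3, leader payoff -3.
- Plus: BR = P1, leader payoff 5.
- Deluxe: BR = P1, leader payoff 4.
Among -3, 5, 4, the best is 5 at Plus. Subgame-perfect outcome: (Plus, P1) with payoffs (5, 9).

5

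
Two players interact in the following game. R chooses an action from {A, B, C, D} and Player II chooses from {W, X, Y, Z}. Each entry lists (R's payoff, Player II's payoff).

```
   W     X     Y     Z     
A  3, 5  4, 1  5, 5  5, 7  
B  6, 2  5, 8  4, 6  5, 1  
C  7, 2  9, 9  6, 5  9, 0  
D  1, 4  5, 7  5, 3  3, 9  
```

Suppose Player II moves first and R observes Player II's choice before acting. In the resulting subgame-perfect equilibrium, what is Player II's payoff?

9

Solve by backward induction (Player II leads).
- W: R compares 3, 6, 7, 1 and picks C; Player II would get 2.
- X: R compares 4, 5, 9, 5 and picks C; Player II would get 9.
- Y: R compares 5, 4, 6, 5 and picks C; Player II would get 5.
- Z: R compares 5, 5, 9, 3 and picks C; Player II would get 0.
Player II's induced payoffs are 2, 9, 5, 0, so Player II commits to X. Subgame-perfect outcome: (C, X) with payoffs (9, 9).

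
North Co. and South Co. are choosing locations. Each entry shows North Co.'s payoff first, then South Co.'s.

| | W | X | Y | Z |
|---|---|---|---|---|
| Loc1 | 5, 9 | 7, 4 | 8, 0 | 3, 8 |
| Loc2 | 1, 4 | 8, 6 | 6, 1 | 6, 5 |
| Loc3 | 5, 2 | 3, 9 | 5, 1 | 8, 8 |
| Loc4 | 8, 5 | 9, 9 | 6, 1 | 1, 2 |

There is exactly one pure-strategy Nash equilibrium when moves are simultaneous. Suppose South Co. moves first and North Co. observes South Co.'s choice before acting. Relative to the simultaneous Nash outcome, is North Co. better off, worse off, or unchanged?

Backward induction with South Co. moving first.
- W: North Co. compares 5, 1, 5, 8 and picks Loc4; South Co. would get 5.
- X: North Co. compares 7, 8, 3, 9 and picks Loc4; South Co. would get 9.
- Y: North Co. compares 8, 6, 5, 6 and picks Loc1; South Co. would get 0.
- Z: North Co. compares 3, 6, 8, 1 and picks Loc3; South Co. would get 8.
Maximizing over 5, 9, 0, 8, South Co. chooses X. Subgame-perfect outcome: (Loc4, X) with payoffs (9, 9).
Under simultaneous play:
North Co.'s best replies: W→Loc4; X→Loc4; Y→Loc1; Z→Loc3.
South Co.'s best replies: Loc1→W; Loc2→X; Loc3→X; Loc4→X.
The unique mutual best reply is (Loc4, X), giving (9, 9).
North Co. earns 9 sequentially versus 9 at the Nash outcome: unchanged.

unchanged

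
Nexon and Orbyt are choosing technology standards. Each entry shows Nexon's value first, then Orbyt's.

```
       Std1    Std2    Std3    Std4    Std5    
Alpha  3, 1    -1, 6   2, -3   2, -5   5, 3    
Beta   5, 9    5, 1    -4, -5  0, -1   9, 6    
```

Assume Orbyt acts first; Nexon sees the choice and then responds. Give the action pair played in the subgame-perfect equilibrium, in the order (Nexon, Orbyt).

Solve by backward induction (Orbyt leads).
- Std1 → Nexon plays Beta (best of 3, 5); Orbyt gets 9.
- Std2 → Nexon plays Beta (best of -1, 5); Orbyt gets 1.
- Std3 → Nexon plays Alpha (best of 2, -4); Orbyt gets -3.
- Std4 → Nexon plays Alpha (best of 2, 0); Orbyt gets -5.
- Std5 → Nexon plays Beta (best of 5, 9); Orbyt gets 6.
Maximizing over 9, 1, -3, -5, 6, Orbyt chooses Std1. Subgame-perfect outcome: (Beta, Std1) with payoffs (5, 9).

(Beta, Std1)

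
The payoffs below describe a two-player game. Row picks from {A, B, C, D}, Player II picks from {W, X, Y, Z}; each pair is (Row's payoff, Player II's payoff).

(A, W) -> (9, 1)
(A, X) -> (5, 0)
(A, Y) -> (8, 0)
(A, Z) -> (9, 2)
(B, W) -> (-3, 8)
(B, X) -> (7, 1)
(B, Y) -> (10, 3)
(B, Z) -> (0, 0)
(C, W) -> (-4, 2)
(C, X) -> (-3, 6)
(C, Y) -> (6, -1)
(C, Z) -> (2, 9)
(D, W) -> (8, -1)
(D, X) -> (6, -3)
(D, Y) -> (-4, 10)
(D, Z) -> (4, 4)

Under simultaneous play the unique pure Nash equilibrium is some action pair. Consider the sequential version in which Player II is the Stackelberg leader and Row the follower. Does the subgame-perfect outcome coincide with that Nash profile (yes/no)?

Work backward from Row's decision.
- W → Row plays A (best of 9, -3, -4, 8); Player II gets 1.
- X → Row plays B (best of 5, 7, -3, 6); Player II gets 1.
- Y → Row plays B (best of 8, 10, 6, -4); Player II gets 3.
- Z → Row plays A (best of 9, 0, 2, 4); Player II gets 2.
Player II's induced payoffs are 1, 1, 3, 2, so Player II commits to Y. Subgame-perfect outcome: (B, Y) with payoffs (10, 3).
Under simultaneous play:
Row's best replies: W→A; X→B; Y→B; Z→A.
Player II's best replies: A→Z; B→W; C→Z; D→Y.
The unique mutual best reply is (A, Z), giving (9, 2).
Sequential outcome (B, Y) differs from the Nash profile (A, Z).

no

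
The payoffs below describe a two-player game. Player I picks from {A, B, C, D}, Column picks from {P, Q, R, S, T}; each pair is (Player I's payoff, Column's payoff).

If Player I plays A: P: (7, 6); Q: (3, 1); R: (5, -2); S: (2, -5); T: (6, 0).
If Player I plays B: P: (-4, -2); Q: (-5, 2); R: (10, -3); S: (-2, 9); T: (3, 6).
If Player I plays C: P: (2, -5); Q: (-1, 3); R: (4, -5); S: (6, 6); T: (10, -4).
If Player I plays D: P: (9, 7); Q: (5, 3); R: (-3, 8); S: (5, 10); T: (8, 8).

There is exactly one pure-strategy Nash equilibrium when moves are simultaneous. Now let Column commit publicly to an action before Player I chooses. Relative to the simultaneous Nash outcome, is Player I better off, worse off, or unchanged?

better off

Player I best-responds to each possible Column move:
- P: BR = D, leader payoff 7.
- Q: BR = D, leader payoff 3.
- R: BR = B, leader payoff -3.
- S: BR = C, leader payoff 6.
- T: BR = C, leader payoff -4.
Among 7, 3, -3, 6, -4, the best is 7 at P. Subgame-perfect outcome: (D, P) with payoffs (9, 7).
Now find the simultaneous Nash equilibrium.
Player I's best replies: P→D; Q→D; R→B; S→C; T→C.
Column's best replies: A→P; B→S; C→S; D→S.
Only (C, S) has each player best-responding; Nash payoffs (6, 6).
Player I earns 9 sequentially versus 6 at the Nash outcome: better off.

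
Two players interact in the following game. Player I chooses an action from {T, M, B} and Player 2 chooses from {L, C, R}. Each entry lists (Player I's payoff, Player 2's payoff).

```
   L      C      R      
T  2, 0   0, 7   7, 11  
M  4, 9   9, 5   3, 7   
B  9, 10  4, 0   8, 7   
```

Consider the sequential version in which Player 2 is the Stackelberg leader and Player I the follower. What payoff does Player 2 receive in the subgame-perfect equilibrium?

Player I best-responds to each possible Player 2 move:
- L: Player I compares 2, 4, 9 and picks B; Player 2 would get 10.
- C: Player I compares 0, 9, 4 and picks M; Player 2 would get 5.
- R: Player I compares 7, 3, 8 and picks B; Player 2 would get 7.
Maximizing over 10, 5, 7, Player 2 chooses L. Subgame-perfect outcome: (B, L) with payoffs (9, 10).

10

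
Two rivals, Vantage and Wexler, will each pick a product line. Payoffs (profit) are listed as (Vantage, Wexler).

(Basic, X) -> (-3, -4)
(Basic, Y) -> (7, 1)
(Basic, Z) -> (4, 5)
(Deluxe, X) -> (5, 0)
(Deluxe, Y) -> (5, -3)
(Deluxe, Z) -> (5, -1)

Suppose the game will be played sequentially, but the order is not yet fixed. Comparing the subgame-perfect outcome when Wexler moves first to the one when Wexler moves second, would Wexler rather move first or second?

If Vantage leads: Wexler's best replies are Basic→Z, Deluxe→X; Vantage's induced payoffs 4, 5; outcome (Deluxe, X), payoffs (5, 0).
If Wexler leads: Vantage's best replies are X→Deluxe, Y→Basic, Z→Deluxe; Wexler's induced payoffs 0, 1, -1; outcome (Basic, Y), payoffs (7, 1).
Wexler gets 1 moving first and 0 moving second, so Wexler prefers to move first.

first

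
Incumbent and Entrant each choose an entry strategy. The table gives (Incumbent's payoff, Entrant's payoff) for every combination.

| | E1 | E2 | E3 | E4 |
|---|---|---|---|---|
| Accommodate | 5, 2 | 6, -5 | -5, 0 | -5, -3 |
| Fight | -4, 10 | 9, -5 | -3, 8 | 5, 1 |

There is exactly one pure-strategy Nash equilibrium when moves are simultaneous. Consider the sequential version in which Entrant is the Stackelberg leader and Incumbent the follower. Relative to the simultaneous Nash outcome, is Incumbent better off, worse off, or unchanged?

Solve by backward induction (Entrant leads).
- E1 → Incumbent plays Accommodate (best of 5, -4); Entrant gets 2.
- E2 → Incumbent plays Fight (best of 6, 9); Entrant gets -5.
- E3 → Incumbent plays Fight (best of -5, -3); Entrant gets 8.
- E4 → Incumbent plays Fight (best of -5, 5); Entrant gets 1.
Among 2, -5, 8, 1, the best is 8 at E3. Subgame-perfect outcome: (Fight, E3) with payoffs (-3, 8).
Under simultaneous play:
Incumbent's best replies: E1→Accommodate; E2→Fight; E3→Fight; E4→Fight.
Entrant's best replies: Accommodate→E1; Fight→E1.
Only (Accommodate, E1) has each player best-responding; Nash payoffs (5, 2).
Incumbent earns -3 sequentially versus 5 at the Nash outcome: worse off.

worse off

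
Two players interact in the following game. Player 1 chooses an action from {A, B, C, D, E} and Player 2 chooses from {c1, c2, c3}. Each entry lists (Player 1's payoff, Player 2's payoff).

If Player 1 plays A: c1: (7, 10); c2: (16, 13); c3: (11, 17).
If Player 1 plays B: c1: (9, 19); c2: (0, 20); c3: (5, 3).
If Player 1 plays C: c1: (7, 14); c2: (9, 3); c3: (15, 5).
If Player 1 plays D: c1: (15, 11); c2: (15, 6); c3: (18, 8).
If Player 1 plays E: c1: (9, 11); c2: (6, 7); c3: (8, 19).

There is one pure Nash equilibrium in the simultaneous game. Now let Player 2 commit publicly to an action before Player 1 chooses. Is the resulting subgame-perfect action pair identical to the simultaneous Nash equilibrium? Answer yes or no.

Work backward from Player 1's decision.
- c1 → Player 1 plays D (best of 7, 9, 7, 15, 9); Player 2 gets 11.
- c2 → Player 1 plays A (best of 16, 0, 9, 15, 6); Player 2 gets 13.
- c3 → Player 1 plays D (best of 11, 5, 15, 18, 8); Player 2 gets 8.
Maximizing over 11, 13, 8, Player 2 chooses c2. Subgame-perfect outcome: (A, c2) with payoffs (16, 13).
For the simultaneous game, intersect best replies.
Player 1's best replies: c1→D; c2→A; c3→D.
Player 2's best replies: A→c3; B→c2; C→c1; D→c1; E→c3.
The unique mutual best reply is (D, c1), giving (15, 11).
Sequential outcome (A, c2) differs from the Nash profile (D, c1).

no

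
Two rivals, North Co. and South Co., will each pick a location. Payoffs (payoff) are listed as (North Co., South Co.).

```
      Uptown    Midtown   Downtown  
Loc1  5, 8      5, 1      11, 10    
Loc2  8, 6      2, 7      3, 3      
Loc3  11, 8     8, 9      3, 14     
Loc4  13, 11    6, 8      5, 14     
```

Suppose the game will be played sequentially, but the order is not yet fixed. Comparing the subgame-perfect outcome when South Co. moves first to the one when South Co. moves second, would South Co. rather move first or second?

If North Co. leads: South Co.'s best replies are Loc1→Downtown, Loc2→Midtown, Loc3→Downtown, Loc4→Downtown; North Co.'s induced payoffs 11, 2, 3, 5; outcome (Loc1, Downtown), payoffs (11, 10).
If South Co. leads: North Co.'s best replies are Uptown→Loc4, Midtown→Loc3, Downtown→Loc1; South Co.'s induced payoffs 11, 9, 10; outcome (Loc4, Uptown), payoffs (13, 11).
South Co. gets 11 moving first and 10 moving second, so South Co. prefers to move first.

first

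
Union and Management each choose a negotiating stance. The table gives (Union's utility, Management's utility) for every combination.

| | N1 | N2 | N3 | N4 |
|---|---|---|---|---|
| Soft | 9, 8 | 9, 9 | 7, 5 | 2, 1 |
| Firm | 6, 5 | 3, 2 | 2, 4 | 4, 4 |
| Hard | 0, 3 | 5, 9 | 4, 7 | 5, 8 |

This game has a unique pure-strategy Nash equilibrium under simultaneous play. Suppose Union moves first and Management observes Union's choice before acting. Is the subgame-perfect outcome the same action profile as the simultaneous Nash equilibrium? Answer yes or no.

Management best-responds to each possible Union move:
- Soft: BR = N2, leader payoff 9.
- Firm: BR = N1, leader payoff 6.
- Hard: BR = N2, leader payoff 5.
Maximizing over 9, 6, 5, Union chooses Soft. Subgame-perfect outcome: (Soft, N2) with payoffs (9, 9).
For the simultaneous game, intersect best replies.
Union's best replies: N1→Soft; N2→Soft; N3→Soft; N4→Hard.
Management's best replies: Soft→N2; Firm→N1; Hard→N2.
Only (Soft, N2) has each player best-responding; Nash payoffs (9, 9).
Sequential outcome (Soft, N2) coincides with the Nash profile (Soft, N2).

yes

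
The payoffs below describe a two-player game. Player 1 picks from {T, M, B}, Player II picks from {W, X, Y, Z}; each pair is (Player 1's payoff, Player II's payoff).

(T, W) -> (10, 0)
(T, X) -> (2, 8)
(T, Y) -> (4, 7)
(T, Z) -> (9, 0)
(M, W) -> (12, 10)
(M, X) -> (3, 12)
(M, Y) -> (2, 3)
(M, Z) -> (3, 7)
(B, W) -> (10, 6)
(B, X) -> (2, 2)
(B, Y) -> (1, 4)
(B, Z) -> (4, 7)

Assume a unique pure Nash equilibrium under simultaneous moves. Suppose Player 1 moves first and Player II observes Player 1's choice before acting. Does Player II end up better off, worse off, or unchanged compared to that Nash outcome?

worse off

Backward induction with Player 1 moving first.
- T → Player II plays X (best of 0, 8, 7, 0); Player 1 gets 2.
- M → Player II plays X (best of 10, 12, 3, 7); Player 1 gets 3.
- B → Player II plays Z (best of 6, 2, 4, 7); Player 1 gets 4.
Player 1's induced payoffs are 2, 3, 4, so Player 1 commits to B. Subgame-perfect outcome: (B, Z) with payoffs (4, 7).
For the simultaneous game, intersect best replies.
Player 1's best replies: W→M; X→M; Y→T; Z→T.
Player II's best replies: T→X; M→X; B→Z.
The unique mutual best reply is (M, X), giving (3, 12).
Player II earns 7 sequentially versus 12 at the Nash outcome: worse off.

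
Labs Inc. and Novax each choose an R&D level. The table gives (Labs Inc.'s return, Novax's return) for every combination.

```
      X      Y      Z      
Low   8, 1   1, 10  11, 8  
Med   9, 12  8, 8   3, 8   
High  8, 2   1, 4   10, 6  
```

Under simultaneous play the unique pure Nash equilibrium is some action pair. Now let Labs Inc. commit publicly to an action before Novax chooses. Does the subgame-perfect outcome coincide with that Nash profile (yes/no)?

no

Work backward from Novax's decision.
- Low: BR = Y, leader payoff 1.
- Med: BR = X, leader payoff 9.
- High: BR = Z, leader payoff 10.
Among 1, 9, 10, the best is 10 at High. Subgame-perfect outcome: (High, Z) with payoffs (10, 6).
Under simultaneous play:
Labs Inc.'s best replies: X→Med; Y→Med; Z→Low.
Novax's best replies: Low→Y; Med→X; High→Z.
The unique mutual best reply is (Med, X), giving (9, 12).
Sequential outcome (High, Z) differs from the Nash profile (Med, X).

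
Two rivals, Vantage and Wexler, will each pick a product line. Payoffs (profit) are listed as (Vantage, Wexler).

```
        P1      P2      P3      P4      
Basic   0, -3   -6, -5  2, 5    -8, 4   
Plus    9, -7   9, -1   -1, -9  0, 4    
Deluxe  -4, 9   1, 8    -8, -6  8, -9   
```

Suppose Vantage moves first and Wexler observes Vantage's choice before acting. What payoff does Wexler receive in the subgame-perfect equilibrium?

Wexler best-responds to each possible Vantage move:
- Basic: Wexler compares -3, -5, 5, 4 and picks P3; Vantage would get 2.
- Plus: Wexler compares -7, -1, -9, 4 and picks P4; Vantage would get 0.
- Deluxe: Wexler compares 9, 8, -6, -9 and picks P1; Vantage would get -4.
Among 2, 0, -4, the best is 2 at Basic. Subgame-perfect outcome: (Basic, P3) with payoffs (2, 5).

5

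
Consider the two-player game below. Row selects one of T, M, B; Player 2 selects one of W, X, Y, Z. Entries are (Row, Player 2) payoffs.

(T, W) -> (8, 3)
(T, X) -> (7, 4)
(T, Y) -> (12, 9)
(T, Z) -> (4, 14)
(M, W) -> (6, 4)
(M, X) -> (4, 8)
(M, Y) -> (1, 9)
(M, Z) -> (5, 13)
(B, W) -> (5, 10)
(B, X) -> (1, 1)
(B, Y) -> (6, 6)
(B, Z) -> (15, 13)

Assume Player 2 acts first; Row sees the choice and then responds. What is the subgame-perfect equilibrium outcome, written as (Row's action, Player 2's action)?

(B, Z)

Work backward from Row's decision.
- W → Row plays T (best of 8, 6, 5); Player 2 gets 3.
- X → Row plays T (best of 7, 4, 1); Player 2 gets 4.
- Y → Row plays T (best of 12, 1, 6); Player 2 gets 9.
- Z → Row plays B (best of 4, 5, 15); Player 2 gets 13.
Player 2's induced payoffs are 3, 4, 9, 13, so Player 2 commits to Z. Subgame-perfect outcome: (B, Z) with payoffs (15, 13).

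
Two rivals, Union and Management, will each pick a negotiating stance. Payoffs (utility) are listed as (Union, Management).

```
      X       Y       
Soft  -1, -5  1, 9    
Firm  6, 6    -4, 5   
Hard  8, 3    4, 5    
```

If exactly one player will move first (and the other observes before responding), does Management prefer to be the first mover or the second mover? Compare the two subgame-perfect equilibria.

If Union leads: Management's best replies are Soft→Y, Firm→X, Hard→Y; Union's induced payoffs 1, 6, 4; outcome (Firm, X), payoffs (6, 6).
If Management leads: Union's best replies are X→Hard, Y→Hard; Management's induced payoffs 3, 5; outcome (Hard, Y), payoffs (4, 5).
Management gets 5 moving first and 6 moving second, so Management prefers to move second.

second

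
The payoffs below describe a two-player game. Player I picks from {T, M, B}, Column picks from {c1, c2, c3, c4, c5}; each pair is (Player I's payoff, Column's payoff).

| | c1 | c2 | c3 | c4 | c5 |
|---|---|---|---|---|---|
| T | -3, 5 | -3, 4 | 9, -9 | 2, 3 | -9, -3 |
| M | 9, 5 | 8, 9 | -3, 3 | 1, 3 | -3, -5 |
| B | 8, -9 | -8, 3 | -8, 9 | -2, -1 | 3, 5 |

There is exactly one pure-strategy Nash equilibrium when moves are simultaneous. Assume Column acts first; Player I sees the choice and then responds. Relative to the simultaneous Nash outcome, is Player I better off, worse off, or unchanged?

Work backward from Player I's decision.
- c1: Player I compares -3, 9, 8 and picks M; Column would get 5.
- c2: Player I compares -3, 8, -8 and picks M; Column would get 9.
- c3: Player I compares 9, -3, -8 and picks T; Column would get -9.
- c4: Player I compares 2, 1, -2 and picks T; Column would get 3.
- c5: Player I compares -9, -3, 3 and picks B; Column would get 5.
Maximizing over 5, 9, -9, 3, 5, Column chooses c2. Subgame-perfect outcome: (M, c2) with payoffs (8, 9).
Now find the simultaneous Nash equilibrium.
Player I's best replies: c1→M; c2→M; c3→T; c4→T; c5→B.
Column's best replies: T→c1; M→c2; B→c3.
Only (M, c2) has each player best-responding; Nash payoffs (8, 9).
Player I earns 8 sequentially versus 8 at the Nash outcome: unchanged.

unchanged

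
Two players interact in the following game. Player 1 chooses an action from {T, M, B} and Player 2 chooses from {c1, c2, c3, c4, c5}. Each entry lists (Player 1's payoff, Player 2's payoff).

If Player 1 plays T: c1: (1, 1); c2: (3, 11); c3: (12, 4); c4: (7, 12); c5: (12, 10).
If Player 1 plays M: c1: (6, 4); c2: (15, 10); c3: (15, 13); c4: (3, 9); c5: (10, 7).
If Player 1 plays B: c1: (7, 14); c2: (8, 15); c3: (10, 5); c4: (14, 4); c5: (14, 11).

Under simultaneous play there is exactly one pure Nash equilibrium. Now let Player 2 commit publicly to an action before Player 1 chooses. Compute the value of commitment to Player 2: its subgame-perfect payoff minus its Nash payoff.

Backward induction with Player 2 moving first.
- c1 → Player 1 plays B (best of 1, 6, 7); Player 2 gets 14.
- c2 → Player 1 plays M (best of 3, 15, 8); Player 2 gets 10.
- c3 → Player 1 plays M (best of 12, 15, 10); Player 2 gets 13.
- c4 → Player 1 plays B (best of 7, 3, 14); Player 2 gets 4.
- c5 → Player 1 plays B (best of 12, 10, 14); Player 2 gets 11.
Player 2's induced payoffs are 14, 10, 13, 4, 11, so Player 2 commits to c1. Subgame-perfect outcome: (B, c1) with payoffs (7, 14).
For the simultaneous game, intersect best replies.
Player 1's best replies: c1→B; c2→M; c3→M; c4→B; c5→B.
Player 2's best replies: T→c4; M→c3; B→c2.
Only (M, c3) has each player best-responding; Nash payoffs (15, 13).
Player 2's commitment gain: 14 − 13 = 1.

1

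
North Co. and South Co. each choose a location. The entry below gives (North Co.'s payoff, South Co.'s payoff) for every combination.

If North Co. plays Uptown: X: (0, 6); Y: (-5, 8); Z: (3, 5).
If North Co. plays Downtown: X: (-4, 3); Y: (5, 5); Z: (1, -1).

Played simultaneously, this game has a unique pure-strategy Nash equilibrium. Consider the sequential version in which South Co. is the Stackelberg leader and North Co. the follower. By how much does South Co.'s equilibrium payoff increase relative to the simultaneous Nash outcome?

North Co. best-responds to each possible South Co. move:
- X: North Co. compares 0, -4 and picks Uptown; South Co. would get 6.
- Y: North Co. compares -5, 5 and picks Downtown; South Co. would get 5.
- Z: North Co. compares 3, 1 and picks Uptown; South Co. would get 5.
Among 6, 5, 5, the best is 6 at X. Subgame-perfect outcome: (Uptown, X) with payoffs (0, 6).
Under simultaneous play:
North Co.'s best replies: X→Uptown; Y→Downtown; Z→Uptown.
South Co.'s best replies: Uptown→Y; Downtown→Y.
The unique mutual best reply is (Downtown, Y), giving (5, 5).
South Co.'s commitment gain: 6 − 5 = 1.

1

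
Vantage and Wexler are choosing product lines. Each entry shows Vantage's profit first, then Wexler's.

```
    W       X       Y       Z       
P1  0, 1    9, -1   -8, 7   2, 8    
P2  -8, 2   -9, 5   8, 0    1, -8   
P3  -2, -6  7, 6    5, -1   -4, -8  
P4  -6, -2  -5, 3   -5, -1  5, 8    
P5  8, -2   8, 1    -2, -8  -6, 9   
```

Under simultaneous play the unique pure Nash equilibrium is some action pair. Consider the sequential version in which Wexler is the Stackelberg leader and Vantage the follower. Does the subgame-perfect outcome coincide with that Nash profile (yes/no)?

yes

Solve by backward induction (Wexler leads).
- W → Vantage plays P5 (best of 0, -8, -2, -6, 8); Wexler gets -2.
- X → Vantage plays P1 (best of 9, -9, 7, -5, 8); Wexler gets -1.
- Y → Vantage plays P2 (best of -8, 8, 5, -5, -2); Wexler gets 0.
- Z → Vantage plays P4 (best of 2, 1, -4, 5, -6); Wexler gets 8.
Among -2, -1, 0, 8, the best is 8 at Z. Subgame-perfect outcome: (P4, Z) with payoffs (5, 8).
Under simultaneous play:
Vantage's best replies: W→P5; X→P1; Y→P2; Z→P4.
Wexler's best replies: P1→Z; P2→X; P3→X; P4→Z; P5→Z.
The unique mutual best reply is (P4, Z), giving (5, 8).
Sequential outcome (P4, Z) coincides with the Nash profile (P4, Z).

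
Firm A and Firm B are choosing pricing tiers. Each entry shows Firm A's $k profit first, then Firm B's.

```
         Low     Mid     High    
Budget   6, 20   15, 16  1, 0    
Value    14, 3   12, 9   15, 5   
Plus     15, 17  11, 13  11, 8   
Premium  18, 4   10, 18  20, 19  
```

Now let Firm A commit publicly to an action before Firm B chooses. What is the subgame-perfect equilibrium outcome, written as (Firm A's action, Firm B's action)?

Work backward from Firm B's decision.
- Budget → Firm B plays Low (best of 20, 16, 0); Firm A gets 6.
- Value → Firm B plays Mid (best of 3, 9, 5); Firm A gets 12.
- Plus → Firm B plays Low (best of 17, 13, 8); Firm A gets 15.
- Premium → Firm B plays High (best of 4, 18, 19); Firm A gets 20.
Maximizing over 6, 12, 15, 20, Firm A chooses Premium. Subgame-perfect outcome: (Premium, High) with payoffs (20, 19).

(Premium, High)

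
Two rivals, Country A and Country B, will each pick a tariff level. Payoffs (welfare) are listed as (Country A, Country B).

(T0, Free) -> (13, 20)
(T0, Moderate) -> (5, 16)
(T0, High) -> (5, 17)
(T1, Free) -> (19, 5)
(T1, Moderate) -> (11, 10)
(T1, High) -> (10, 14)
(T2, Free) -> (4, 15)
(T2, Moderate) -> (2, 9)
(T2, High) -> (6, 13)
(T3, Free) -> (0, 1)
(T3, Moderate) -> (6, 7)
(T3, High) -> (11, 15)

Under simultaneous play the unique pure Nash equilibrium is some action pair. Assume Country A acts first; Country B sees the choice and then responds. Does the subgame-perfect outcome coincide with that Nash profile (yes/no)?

no

Solve by backward induction (Country A leads).
- T0: Country B compares 20, 16, 17 and picks Free; Country A would get 13.
- T1: Country B compares 5, 10, 14 and picks High; Country A would get 10.
- T2: Country B compares 15, 9, 13 and picks Free; Country A would get 4.
- T3: Country B compares 1, 7, 15 and picks High; Country A would get 11.
Maximizing over 13, 10, 4, 11, Country A chooses T0. Subgame-perfect outcome: (T0, Free) with payoffs (13, 20).
Now find the simultaneous Nash equilibrium.
Country A's best replies: Free→T1; Moderate→T1; High→T3.
Country B's best replies: T0→Free; T1→High; T2→Free; T3→High.
The unique mutual best reply is (T3, High), giving (11, 15).
Sequential outcome (T0, Free) differs from the Nash profile (T3, High).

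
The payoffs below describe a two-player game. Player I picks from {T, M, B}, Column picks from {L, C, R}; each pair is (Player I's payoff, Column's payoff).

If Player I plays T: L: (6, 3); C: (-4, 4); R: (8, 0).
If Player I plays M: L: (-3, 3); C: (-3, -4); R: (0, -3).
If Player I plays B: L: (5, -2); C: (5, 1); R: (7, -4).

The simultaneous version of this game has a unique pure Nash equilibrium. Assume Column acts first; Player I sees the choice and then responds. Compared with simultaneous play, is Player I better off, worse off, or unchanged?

Player I best-responds to each possible Column move:
- L → Player I plays T (best of 6, -3, 5); Column gets 3.
- C → Player I plays B (best of -4, -3, 5); Column gets 1.
- R → Player I plays T (best of 8, 0, 7); Column gets 0.
Among 3, 1, 0, the best is 3 at L. Subgame-perfect outcome: (T, L) with payoffs (6, 3).
Now find the simultaneous Nash equilibrium.
Player I's best replies: L→T; C→B; R→T.
Column's best replies: T→C; M→L; B→C.
The unique mutual best reply is (B, C), giving (5, 1).
Player I earns 6 sequentially versus 5 at the Nash outcome: better off.

better off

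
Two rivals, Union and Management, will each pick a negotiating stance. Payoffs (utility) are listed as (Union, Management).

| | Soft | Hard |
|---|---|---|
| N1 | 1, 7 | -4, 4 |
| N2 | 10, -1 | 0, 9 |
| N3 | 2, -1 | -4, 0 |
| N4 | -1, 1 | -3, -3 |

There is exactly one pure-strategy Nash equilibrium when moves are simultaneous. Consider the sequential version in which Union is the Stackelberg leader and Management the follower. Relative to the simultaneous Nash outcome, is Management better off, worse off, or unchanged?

Backward induction with Union moving first.
- N1: Management compares 7, 4 and picks Soft; Union would get 1.
- N2: Management compares -1, 9 and picks Hard; Union would get 0.
- N3: Management compares -1, 0 and picks Hard; Union would get -4.
- N4: Management compares 1, -3 and picks Soft; Union would get -1.
Maximizing over 1, 0, -4, -1, Union chooses N1. Subgame-perfect outcome: (N1, Soft) with payoffs (1, 7).
Under simultaneous play:
Union's best replies: Soft→N2; Hard→N2.
Management's best replies: N1→Soft; N2→Hard; N3→Hard; N4→Soft.
The unique mutual best reply is (N2, Hard), giving (0, 9).
Management earns 7 sequentially versus 9 at the Nash outcome: worse off.

worse off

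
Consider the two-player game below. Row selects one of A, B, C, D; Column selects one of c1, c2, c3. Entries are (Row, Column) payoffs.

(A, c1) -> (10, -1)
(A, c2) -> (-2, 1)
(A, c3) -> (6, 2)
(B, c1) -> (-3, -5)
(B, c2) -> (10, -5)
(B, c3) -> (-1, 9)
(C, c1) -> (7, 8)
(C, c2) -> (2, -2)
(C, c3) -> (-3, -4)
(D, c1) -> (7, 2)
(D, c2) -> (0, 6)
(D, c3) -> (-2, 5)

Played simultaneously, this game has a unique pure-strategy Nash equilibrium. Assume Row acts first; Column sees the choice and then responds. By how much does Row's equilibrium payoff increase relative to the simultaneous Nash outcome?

Column best-responds to each possible Row move:
- A: Column compares -1, 1, 2 and picks c3; Row would get 6.
- B: Column compares -5, -5, 9 and picks c3; Row would get -1.
- C: Column compares 8, -2, -4 and picks c1; Row would get 7.
- D: Column compares 2, 6, 5 and picks c2; Row would get 0.
Row's induced payoffs are 6, -1, 7, 0, so Row commits to C. Subgame-perfect outcome: (C, c1) with payoffs (7, 8).
Now find the simultaneous Nash equilibrium.
Row's best replies: c1→A; c2→B; c3→A.
Column's best replies: A→c3; B→c3; C→c1; D→c2.
Only (A, c3) has each player best-responding; Nash payoffs (6, 2).
Row's commitment gain: 7 − 6 = 1.

1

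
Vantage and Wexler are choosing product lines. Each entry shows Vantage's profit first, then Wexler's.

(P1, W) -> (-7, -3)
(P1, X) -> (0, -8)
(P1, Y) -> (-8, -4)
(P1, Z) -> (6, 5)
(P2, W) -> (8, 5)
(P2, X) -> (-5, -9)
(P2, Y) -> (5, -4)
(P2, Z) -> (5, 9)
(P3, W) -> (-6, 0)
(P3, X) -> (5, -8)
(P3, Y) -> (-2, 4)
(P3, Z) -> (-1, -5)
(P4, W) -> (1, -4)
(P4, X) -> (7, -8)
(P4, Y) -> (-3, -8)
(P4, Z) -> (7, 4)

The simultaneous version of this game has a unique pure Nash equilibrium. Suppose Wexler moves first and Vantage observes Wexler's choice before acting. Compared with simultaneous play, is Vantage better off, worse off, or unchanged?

better off

Work backward from Vantage's decision.
- W: BR = P2, leader payoff 5.
- X: BR = P4, leader payoff -8.
- Y: BR = P2, leader payoff -4.
- Z: BR = P4, leader payoff 4.
Maximizing over 5, -8, -4, 4, Wexler chooses W. Subgame-perfect outcome: (P2, W) with payoffs (8, 5).
Under simultaneous play:
Vantage's best replies: W→P2; X→P4; Y→P2; Z→P4.
Wexler's best replies: P1→Z; P2→Z; P3→Y; P4→Z.
Only (P4, Z) has each player best-responding; Nash payoffs (7, 4).
Vantage earns 8 sequentially versus 7 at the Nash outcome: better off.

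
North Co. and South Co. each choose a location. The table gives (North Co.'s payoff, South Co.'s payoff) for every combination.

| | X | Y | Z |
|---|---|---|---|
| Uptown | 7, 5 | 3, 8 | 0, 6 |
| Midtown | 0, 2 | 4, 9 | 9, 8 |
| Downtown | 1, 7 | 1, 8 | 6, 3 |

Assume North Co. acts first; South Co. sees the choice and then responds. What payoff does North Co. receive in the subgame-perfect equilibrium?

4

Backward induction with North Co. moving first.
- Uptown: BR = Y, leader payoff 3.
- Midtown: BR = Y, leader payoff 4.
- Downtown: BR = Y, leader payoff 1.
Among 3, 4, 1, the best is 4 at Midtown. Subgame-perfect outcome: (Midtown, Y) with payoffs (4, 9).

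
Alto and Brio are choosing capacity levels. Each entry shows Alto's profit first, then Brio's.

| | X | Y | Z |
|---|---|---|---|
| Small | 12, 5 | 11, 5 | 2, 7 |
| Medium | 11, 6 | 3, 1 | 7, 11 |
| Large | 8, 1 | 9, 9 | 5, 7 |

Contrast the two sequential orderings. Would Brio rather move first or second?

If Alto leads: Brio's best replies are Small→Z, Medium→Z, Large→Y; Alto's induced payoffs 2, 7, 9; outcome (Large, Y), payoffs (9, 9).
If Brio leads: Alto's best replies are X→Small, Y→Small, Z→Medium; Brio's induced payoffs 5, 5, 11; outcome (Medium, Z), payoffs (7, 11).
Brio gets 11 moving first and 9 moving second, so Brio prefers to move first.

first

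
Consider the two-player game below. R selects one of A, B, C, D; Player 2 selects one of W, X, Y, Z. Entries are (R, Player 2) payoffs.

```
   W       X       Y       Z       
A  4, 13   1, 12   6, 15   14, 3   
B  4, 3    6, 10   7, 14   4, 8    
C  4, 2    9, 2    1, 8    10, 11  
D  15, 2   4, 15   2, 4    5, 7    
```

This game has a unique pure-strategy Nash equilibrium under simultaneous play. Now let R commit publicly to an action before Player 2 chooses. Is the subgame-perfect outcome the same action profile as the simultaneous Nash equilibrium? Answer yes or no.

no

Work backward from Player 2's decision.
- A: BR = Y, leader payoff 6.
- B: BR = Y, leader payoff 7.
- C: BR = Z, leader payoff 10.
- D: BR = X, leader payoff 4.
Among 6, 7, 10, 4, the best is 10 at C. Subgame-perfect outcome: (C, Z) with payoffs (10, 11).
For the simultaneous game, intersect best replies.
R's best replies: W→D; X→C; Y→B; Z→A.
Player 2's best replies: A→Y; B→Y; C→Z; D→X.
The unique mutual best reply is (B, Y), giving (7, 14).
Sequential outcome (C, Z) differs from the Nash profile (B, Y).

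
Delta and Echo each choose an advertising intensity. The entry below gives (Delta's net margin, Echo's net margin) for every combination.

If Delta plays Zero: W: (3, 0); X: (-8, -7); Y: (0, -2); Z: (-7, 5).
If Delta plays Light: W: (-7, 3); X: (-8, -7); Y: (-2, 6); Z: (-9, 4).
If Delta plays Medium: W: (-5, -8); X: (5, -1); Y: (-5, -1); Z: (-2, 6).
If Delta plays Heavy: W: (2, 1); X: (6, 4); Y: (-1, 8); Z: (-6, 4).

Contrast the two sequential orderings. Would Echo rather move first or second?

second

If Delta leads: Echo's best replies are Zero→Z, Light→Y, Medium→Z, Heavy→Y; Delta's induced payoffs -7, -2, -2, -1; outcome (Heavy, Y), payoffs (-1, 8).
If Echo leads: Delta's best replies are W→Zero, X→Heavy, Y→Zero, Z→Medium; Echo's induced payoffs 0, 4, -2, 6; outcome (Medium, Z), payoffs (-2, 6).
Echo gets 6 moving first and 8 moving second, so Echo prefers to move second.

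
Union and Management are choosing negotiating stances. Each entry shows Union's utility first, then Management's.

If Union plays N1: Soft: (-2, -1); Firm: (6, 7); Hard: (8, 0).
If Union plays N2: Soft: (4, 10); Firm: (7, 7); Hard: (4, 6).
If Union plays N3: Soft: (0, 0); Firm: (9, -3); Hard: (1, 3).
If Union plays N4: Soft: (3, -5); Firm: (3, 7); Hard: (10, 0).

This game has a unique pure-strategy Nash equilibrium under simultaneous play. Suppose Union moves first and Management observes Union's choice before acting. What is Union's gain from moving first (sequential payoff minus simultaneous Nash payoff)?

Solve by backward induction (Union leads).
- N1 → Management plays Firm (best of -1, 7, 0); Union gets 6.
- N2 → Management plays Soft (best of 10, 7, 6); Union gets 4.
- N3 → Management plays Hard (best of 0, -3, 3); Union gets 1.
- N4 → Management plays Firm (best of -5, 7, 0); Union gets 3.
Union's induced payoffs are 6, 4, 1, 3, so Union commits to N1. Subgame-perfect outcome: (N1, Firm) with payoffs (6, 7).
Now find the simultaneous Nash equilibrium.
Union's best replies: Soft→N2; Firm→N3; Hard→N4.
Management's best replies: N1→Firm; N2→Soft; N3→Hard; N4→Firm.
The unique mutual best reply is (N2, Soft), giving (4, 10).
Union's commitment gain: 6 − 4 = 2.

2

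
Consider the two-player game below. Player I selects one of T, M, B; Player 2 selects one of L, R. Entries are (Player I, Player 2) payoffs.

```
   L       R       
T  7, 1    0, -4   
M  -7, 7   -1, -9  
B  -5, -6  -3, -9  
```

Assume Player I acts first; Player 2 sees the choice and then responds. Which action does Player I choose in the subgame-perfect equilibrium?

Work backward from Player 2's decision.
- T → Player 2 plays L (best of 1, -4); Player I gets 7.
- M → Player 2 plays L (best of 7, -9); Player I gets -7.
- B → Player 2 plays L (best of -6, -9); Player I gets -5.
Player I's induced payoffs are 7, -7, -5, so Player I commits to T. Subgame-perfect outcome: (T, L) with payoffs (7, 1).

T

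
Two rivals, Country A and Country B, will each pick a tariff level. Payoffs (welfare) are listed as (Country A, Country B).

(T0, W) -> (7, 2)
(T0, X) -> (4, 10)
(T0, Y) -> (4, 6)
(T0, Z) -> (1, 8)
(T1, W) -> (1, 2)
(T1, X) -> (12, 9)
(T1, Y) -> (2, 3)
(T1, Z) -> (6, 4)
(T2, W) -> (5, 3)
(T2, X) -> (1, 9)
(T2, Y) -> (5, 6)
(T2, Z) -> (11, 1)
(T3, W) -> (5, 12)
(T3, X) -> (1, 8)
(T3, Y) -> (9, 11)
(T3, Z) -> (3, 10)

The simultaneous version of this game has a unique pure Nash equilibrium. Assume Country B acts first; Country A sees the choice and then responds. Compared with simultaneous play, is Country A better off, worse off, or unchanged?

worse off

Solve by backward induction (Country B leads).
- W: Country A compares 7, 1, 5, 5 and picks T0; Country B would get 2.
- X: Country A compares 4, 12, 1, 1 and picks T1; Country B would get 9.
- Y: Country A compares 4, 2, 5, 9 and picks T3; Country B would get 11.
- Z: Country A compares 1, 6, 11, 3 and picks T2; Country B would get 1.
Maximizing over 2, 9, 11, 1, Country B chooses Y. Subgame-perfect outcome: (T3, Y) with payoffs (9, 11).
Now find the simultaneous Nash equilibrium.
Country A's best replies: W→T0; X→T1; Y→T3; Z→T2.
Country B's best replies: T0→X; T1→X; T2→X; T3→W.
The unique mutual best reply is (T1, X), giving (12, 9).
Country A earns 9 sequentially versus 12 at the Nash outcome: worse off.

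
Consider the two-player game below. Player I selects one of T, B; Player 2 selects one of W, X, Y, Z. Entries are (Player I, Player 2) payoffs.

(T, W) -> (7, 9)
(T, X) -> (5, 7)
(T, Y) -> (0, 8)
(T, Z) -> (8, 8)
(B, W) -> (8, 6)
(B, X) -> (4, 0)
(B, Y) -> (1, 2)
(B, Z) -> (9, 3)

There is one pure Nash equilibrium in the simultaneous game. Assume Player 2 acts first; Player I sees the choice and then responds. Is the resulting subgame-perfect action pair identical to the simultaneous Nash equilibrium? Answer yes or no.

no

Solve by backward induction (Player 2 leads).
- W: Player I compares 7, 8 and picks B; Player 2 would get 6.
- X: Player I compares 5, 4 and picks T; Player 2 would get 7.
- Y: Player I compares 0, 1 and picks B; Player 2 would get 2.
- Z: Player I compares 8, 9 and picks B; Player 2 would get 3.
Player 2's induced payoffs are 6, 7, 2, 3, so Player 2 commits to X. Subgame-perfect outcome: (T, X) with payoffs (5, 7).
Under simultaneous play:
Player I's best replies: W→B; X→T; Y→B; Z→B.
Player 2's best replies: T→W; B→W.
Only (B, W) has each player best-responding; Nash payoffs (8, 6).
Sequential outcome (T, X) differs from the Nash profile (B, W).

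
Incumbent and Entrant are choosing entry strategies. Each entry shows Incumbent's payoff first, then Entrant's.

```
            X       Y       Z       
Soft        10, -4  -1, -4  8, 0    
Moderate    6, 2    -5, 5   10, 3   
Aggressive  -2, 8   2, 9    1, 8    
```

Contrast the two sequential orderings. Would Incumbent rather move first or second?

first

If Incumbent leads: Entrant's best replies are Soft→Z, Moderate→Y, Aggressive→Y; Incumbent's induced payoffs 8, -5, 2; outcome (Soft, Z), payoffs (8, 0).
If Entrant leads: Incumbent's best replies are X→Soft, Y→Aggressive, Z→Moderate; Entrant's induced payoffs -4, 9, 3; outcome (Aggressive, Y), payoffs (2, 9).
Incumbent gets 8 moving first and 2 moving second, so Incumbent prefers to move first.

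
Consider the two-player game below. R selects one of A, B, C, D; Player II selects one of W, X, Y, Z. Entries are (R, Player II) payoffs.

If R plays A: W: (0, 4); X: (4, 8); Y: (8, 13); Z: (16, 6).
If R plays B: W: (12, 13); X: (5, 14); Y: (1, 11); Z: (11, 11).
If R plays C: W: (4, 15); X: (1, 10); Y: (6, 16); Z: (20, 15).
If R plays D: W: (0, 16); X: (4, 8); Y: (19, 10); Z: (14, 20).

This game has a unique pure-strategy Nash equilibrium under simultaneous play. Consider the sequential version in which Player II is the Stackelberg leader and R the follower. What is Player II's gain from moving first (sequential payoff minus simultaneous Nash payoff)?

Work backward from R's decision.
- W: BR = B, leader payoff 13.
- X: BR = B, leader payoff 14.
- Y: BR = D, leader payoff 10.
- Z: BR = C, leader payoff 15.
Player II's induced payoffs are 13, 14, 10, 15, so Player II commits to Z. Subgame-perfect outcome: (C, Z) with payoffs (20, 15).
Now find the simultaneous Nash equilibrium.
R's best replies: W→B; X→B; Y→D; Z→C.
Player II's best replies: A→Y; B→X; C→Y; D→Z.
Only (B, X) has each player best-responding; Nash payoffs (5, 14).
Player II's commitment gain: 15 − 14 = 1.

1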